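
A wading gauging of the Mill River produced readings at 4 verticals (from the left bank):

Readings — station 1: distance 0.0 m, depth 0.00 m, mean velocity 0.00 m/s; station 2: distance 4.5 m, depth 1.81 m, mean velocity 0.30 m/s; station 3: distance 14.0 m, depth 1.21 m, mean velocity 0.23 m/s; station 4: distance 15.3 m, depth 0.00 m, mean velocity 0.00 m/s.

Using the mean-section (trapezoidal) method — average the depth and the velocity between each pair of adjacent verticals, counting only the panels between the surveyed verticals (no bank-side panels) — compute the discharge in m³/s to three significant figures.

Panel 1-2: Δb = 4.5 m, d̄ = (0.00+1.81)/2 = 0.905, v̄ = (0.00+0.30)/2 = 0.15 → q = 4.5×0.905×0.15 = 0.6109 m³/s
Panel 2-3: Δb = 9.5 m, d̄ = (1.81+1.21)/2 = 1.51, v̄ = (0.30+0.23)/2 = 0.265 → q = 9.5×1.51×0.265 = 3.801 m³/s
Panel 3-4: Δb = 1.3 m, d̄ = (1.21+0.00)/2 = 0.605, v̄ = (0.23+0.00)/2 = 0.115 → q = 1.3×0.605×0.115 = 0.09045 m³/s
Q = Σ q = 4.503 m³/s

4.50 m³/s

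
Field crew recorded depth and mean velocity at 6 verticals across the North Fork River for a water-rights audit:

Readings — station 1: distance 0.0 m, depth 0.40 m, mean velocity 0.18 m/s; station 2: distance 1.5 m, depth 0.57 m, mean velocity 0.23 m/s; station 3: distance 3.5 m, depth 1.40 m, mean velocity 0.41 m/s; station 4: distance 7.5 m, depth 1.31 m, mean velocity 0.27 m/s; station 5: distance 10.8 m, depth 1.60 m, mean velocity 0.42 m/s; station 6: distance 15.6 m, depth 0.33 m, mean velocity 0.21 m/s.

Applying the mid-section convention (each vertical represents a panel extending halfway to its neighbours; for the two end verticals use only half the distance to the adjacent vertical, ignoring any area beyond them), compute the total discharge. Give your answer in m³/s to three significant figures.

6.18 m³/s

w_1 = (1.5 − 0.0)/2 = 0.75 m; q_1 = 0.18 × 0.40 × 0.75 = 0.05400 m³/s
w_2 = (3.5 − 0.0)/2 = 1.75 m; q_2 = 0.23 × 0.57 × 1.75 = 0.2294 m³/s
w_3 = (7.5 − 1.5)/2 = 3 m; q_3 = 0.41 × 1.40 × 3 = 1.722 m³/s
w_4 = (10.8 − 3.5)/2 = 3.65 m; q_4 = 0.27 × 1.31 × 3.65 = 1.291 m³/s
w_5 = (15.6 − 7.5)/2 = 4.05 m; q_5 = 0.42 × 1.60 × 4.05 = 2.722 m³/s
w_6 = (15.6 − 10.8)/2 = 2.4 m; q_6 = 0.21 × 0.33 × 2.4 = 0.1663 m³/s
Q = Σ qᵢ = 6.184 m³/s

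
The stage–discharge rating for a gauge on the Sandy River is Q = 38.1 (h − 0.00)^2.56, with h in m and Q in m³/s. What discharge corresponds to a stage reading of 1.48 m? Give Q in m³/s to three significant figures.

Q = 38.1 × (1.48 − 0.00)^2.56 = 38.1 × 1.48^2.56 = 103.9 m³/s

104 m³/s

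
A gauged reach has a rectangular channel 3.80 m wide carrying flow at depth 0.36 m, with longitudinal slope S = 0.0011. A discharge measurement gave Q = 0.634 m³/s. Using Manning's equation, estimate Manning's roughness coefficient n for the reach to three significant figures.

0.0323

A = b·y = 3.80 × 0.36 = 1.368 m²
P = b + 2y = 3.80 + 2×0.36 = 4.520 m
R = A/P = 1.368/4.520 = 0.3027 m
n = (1/Q)·A·R^(2/3)·S^(1/2) = (1/0.634) × 1.368 × 0.4508 × 0.03317 = 0.03226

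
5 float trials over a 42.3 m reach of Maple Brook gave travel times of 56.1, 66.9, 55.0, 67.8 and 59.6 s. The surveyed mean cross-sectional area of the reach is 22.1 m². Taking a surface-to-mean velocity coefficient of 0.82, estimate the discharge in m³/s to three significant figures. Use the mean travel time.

12.6 m³/s

t̄ = (56.1 + 66.9 + 55.0 + 67.8 + 59.6) / 5 = 61.08 s
v_surface = L / t̄ = 42.3 / 61.08 = 0.6925 m/s
v_mean = 0.82 × 0.6925 = 0.5679 m/s
Q = A × v_mean = 22.1 × 0.5679 = 12.55 m³/s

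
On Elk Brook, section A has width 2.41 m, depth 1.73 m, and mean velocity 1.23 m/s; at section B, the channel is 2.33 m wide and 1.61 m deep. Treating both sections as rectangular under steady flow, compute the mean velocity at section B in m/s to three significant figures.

Q = A₁V₁ = (2.41×1.73) × 1.23 = 5.128 m³/s
A₂ = 2.33 × 1.61 = 3.751 m²
V₂ = Q/A₂ = 5.128/3.751 = 1.367 m/s

1.37 m/s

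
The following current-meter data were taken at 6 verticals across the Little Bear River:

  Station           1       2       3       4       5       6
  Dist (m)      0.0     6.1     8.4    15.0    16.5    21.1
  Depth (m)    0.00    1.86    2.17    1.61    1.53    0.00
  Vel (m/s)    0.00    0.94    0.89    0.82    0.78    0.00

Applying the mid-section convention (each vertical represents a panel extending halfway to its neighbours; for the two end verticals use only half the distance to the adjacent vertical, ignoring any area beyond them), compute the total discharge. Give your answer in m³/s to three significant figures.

24.9 m³/s

w_2 = (8.4 − 0.0)/2 = 4.2 m; q_2 = 0.94 × 1.86 × 4.2 = 7.343 m³/s
w_3 = (15.0 − 6.1)/2 = 4.45 m; q_3 = 0.89 × 2.17 × 4.45 = 8.594 m³/s
w_4 = (16.5 − 8.4)/2 = 4.05 m; q_4 = 0.82 × 1.61 × 4.05 = 5.347 m³/s
w_5 = (21.1 − 15.0)/2 = 3.05 m; q_5 = 0.78 × 1.53 × 3.05 = 3.640 m³/s
Stations 1, 6 contribute zero (depth or velocity is 0).
Q = Σ qᵢ = 24.92 m³/s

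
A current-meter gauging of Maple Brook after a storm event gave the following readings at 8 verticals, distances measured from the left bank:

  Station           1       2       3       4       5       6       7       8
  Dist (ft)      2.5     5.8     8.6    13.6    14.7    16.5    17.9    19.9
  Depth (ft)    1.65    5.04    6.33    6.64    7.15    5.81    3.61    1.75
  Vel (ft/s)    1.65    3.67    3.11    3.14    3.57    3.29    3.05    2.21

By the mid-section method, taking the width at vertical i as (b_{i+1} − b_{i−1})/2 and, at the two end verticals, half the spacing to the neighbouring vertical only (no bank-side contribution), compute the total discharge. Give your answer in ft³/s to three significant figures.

w_1 = (5.8 − 2.5)/2 = 1.65 ft; q_1 = 1.65 × 1.65 × 1.65 = 4.492 ft³/s
w_2 = (8.6 − 2.5)/2 = 3.05 ft; q_2 = 3.67 × 5.04 × 3.05 = 56.42 ft³/s
w_3 = (13.6 − 5.8)/2 = 3.9 ft; q_3 = 3.11 × 6.33 × 3.9 = 76.78 ft³/s
w_4 = (14.7 − 8.6)/2 = 3.05 ft; q_4 = 3.14 × 6.64 × 3.05 = 63.59 ft³/s
w_5 = (16.5 − 13.6)/2 = 1.45 ft; q_5 = 3.57 × 7.15 × 1.45 = 37.01 ft³/s
w_6 = (17.9 − 14.7)/2 = 1.6 ft; q_6 = 3.29 × 5.81 × 1.6 = 30.58 ft³/s
w_7 = (19.9 − 16.5)/2 = 1.7 ft; q_7 = 3.05 × 3.61 × 1.7 = 18.72 ft³/s
w_8 = (19.9 − 17.9)/2 = 1 ft; q_8 = 2.21 × 1.75 × 1 = 3.868 ft³/s
Q = Σ qᵢ = 291.5 ft³/s

291 ft³/s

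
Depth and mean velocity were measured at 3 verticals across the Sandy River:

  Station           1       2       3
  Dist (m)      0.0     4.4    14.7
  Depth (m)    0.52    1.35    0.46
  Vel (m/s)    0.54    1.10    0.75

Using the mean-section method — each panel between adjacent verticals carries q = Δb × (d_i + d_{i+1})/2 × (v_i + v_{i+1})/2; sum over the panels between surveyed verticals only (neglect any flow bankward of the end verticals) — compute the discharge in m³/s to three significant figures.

Panel 1-2: Δb = 4.4 m, d̄ = (0.52+1.35)/2 = 0.935, v̄ = (0.54+1.10)/2 = 0.82 → q = 4.4×0.935×0.82 = 3.373 m³/s
Panel 2-3: Δb = 10.3 m, d̄ = (1.35+0.46)/2 = 0.905, v̄ = (1.10+0.75)/2 = 0.925 → q = 10.3×0.905×0.925 = 8.622 m³/s
Q = Σ q = 12.00 m³/s

12.0 m³/s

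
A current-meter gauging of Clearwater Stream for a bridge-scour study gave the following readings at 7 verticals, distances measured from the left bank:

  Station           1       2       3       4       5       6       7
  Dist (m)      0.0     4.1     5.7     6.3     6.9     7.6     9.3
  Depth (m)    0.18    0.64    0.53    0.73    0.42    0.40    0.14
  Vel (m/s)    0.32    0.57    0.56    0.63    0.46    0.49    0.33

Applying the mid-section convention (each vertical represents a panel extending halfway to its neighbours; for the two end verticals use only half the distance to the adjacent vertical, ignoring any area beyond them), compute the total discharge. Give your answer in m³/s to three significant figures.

w_1 = (4.1 − 0.0)/2 = 2.05 m; q_1 = 0.32 × 0.18 × 2.05 = 0.1181 m³/s
w_2 = (5.7 − 0.0)/2 = 2.85 m; q_2 = 0.57 × 0.64 × 2.85 = 1.040 m³/s
w_3 = (6.3 − 4.1)/2 = 1.1 m; q_3 = 0.56 × 0.53 × 1.1 = 0.3265 m³/s
w_4 = (6.9 − 5.7)/2 = 0.6 m; q_4 = 0.63 × 0.73 × 0.6 = 0.2759 m³/s
w_5 = (7.6 − 6.3)/2 = 0.65 m; q_5 = 0.46 × 0.42 × 0.65 = 0.1256 m³/s
w_6 = (9.3 − 6.9)/2 = 1.2 m; q_6 = 0.49 × 0.40 × 1.2 = 0.2352 m³/s
w_7 = (9.3 − 7.6)/2 = 0.85 m; q_7 = 0.33 × 0.14 × 0.85 = 0.03927 m³/s
Q = Σ qᵢ = 2.160 m³/s

2.16 m³/s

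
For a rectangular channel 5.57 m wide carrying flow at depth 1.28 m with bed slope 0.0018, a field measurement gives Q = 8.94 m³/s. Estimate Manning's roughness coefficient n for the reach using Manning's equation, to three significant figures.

A = b·y = 5.57 × 1.28 = 7.130 m²
P = b + 2y = 5.57 + 2×1.28 = 8.130 m
R = A/P = 7.130/8.130 = 0.8769 m
n = (1/Q)·A·R^(2/3)·S^(1/2) = (1/8.94) × 7.130 × 0.9162 × 0.04243 = 0.03100

0.0310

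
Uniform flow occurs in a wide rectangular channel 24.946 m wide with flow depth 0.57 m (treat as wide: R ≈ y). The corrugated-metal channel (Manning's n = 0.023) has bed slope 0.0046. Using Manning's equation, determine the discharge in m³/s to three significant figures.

28.8 m³/s

A = b·y = 24.946 × 0.57 = 14.22 m²
Wide channel: R ≈ y = 0.57 m
Q = (1/n)·A·R^(2/3)·S^(1/2) = (1/0.023) × 14.22 × 0.5700^(2/3) × 0.0046^(1/2) = 28.83 m³/s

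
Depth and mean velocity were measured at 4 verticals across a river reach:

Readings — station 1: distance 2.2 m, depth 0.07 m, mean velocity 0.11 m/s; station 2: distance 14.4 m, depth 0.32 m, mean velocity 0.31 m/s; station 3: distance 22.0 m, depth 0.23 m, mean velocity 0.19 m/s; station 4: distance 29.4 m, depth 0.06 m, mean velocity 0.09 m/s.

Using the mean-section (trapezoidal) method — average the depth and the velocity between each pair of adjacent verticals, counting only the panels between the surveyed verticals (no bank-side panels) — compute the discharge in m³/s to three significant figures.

1.17 m³/s

Panel 1-2: Δb = 12.2 m, d̄ = (0.07+0.32)/2 = 0.195, v̄ = (0.11+0.31)/2 = 0.21 → q = 12.2×0.195×0.21 = 0.4996 m³/s
Panel 2-3: Δb = 7.6 m, d̄ = (0.32+0.23)/2 = 0.275, v̄ = (0.31+0.19)/2 = 0.25 → q = 7.6×0.275×0.25 = 0.5225 m³/s
Panel 3-4: Δb = 7.4 m, d̄ = (0.23+0.06)/2 = 0.145, v̄ = (0.19+0.09)/2 = 0.14 → q = 7.4×0.145×0.14 = 0.1502 m³/s
Q = Σ q = 1.172 m³/s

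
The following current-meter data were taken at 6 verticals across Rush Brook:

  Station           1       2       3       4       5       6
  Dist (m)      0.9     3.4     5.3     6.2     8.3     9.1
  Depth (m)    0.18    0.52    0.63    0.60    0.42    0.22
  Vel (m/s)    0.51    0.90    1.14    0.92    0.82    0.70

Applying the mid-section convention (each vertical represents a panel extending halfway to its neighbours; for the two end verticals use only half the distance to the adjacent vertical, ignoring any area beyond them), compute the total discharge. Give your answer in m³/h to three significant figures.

12700 m³/h

w_1 = (3.4 − 0.9)/2 = 1.25 m; q_1 = 0.51 × 0.18 × 1.25 = 0.1148 m³/s
w_2 = (5.3 − 0.9)/2 = 2.2 m; q_2 = 0.90 × 0.52 × 2.2 = 1.030 m³/s
w_3 = (6.2 − 3.4)/2 = 1.4 m; q_3 = 1.14 × 0.63 × 1.4 = 1.005 m³/s
w_4 = (8.3 − 5.3)/2 = 1.5 m; q_4 = 0.92 × 0.60 × 1.5 = 0.8280 m³/s
w_5 = (9.1 − 6.2)/2 = 1.45 m; q_5 = 0.82 × 0.42 × 1.45 = 0.4994 m³/s
w_6 = (9.1 − 8.3)/2 = 0.4 m; q_6 = 0.70 × 0.22 × 0.4 = 0.06160 m³/s
Q = Σ qᵢ = 3.539 m³/s
= 3.539 × 3600 = 12740 m³/h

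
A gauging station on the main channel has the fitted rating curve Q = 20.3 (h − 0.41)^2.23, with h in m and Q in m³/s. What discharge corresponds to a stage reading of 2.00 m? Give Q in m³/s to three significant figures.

57.1 m³/s

Q = 20.3 × (2.00 − 0.41)^2.23 = 20.3 × 1.59^2.23 = 57.10 m³/s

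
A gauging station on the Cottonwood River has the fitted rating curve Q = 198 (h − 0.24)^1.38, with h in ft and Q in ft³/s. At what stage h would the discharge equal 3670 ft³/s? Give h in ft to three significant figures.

h − h₀ = (Q/C)^(1/b) = (3670/198)^(1/1.38) = 8.295 ft
h = 0.24 + 8.295 = 8.535 ft

8.54 ft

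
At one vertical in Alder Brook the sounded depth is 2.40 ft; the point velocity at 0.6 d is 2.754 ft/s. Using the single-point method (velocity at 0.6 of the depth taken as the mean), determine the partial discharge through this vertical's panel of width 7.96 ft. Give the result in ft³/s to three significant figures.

v̄ = v₀.₆ = 2.754 ft/s
q = v̄ × d × w = 2.754 × 2.40 × 7.96 = 52.61 ft³/s

52.6 ft³/s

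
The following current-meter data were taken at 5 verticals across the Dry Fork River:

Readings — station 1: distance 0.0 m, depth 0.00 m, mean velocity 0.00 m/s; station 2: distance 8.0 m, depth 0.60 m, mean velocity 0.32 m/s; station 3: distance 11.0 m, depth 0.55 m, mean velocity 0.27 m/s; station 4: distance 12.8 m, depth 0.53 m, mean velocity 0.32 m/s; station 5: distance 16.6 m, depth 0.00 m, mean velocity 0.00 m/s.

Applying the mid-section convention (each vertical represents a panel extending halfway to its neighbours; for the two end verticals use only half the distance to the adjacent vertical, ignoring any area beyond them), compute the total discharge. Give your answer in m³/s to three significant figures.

w_2 = (11.0 − 0.0)/2 = 5.5 m; q_2 = 0.32 × 0.60 × 5.5 = 1.056 m³/s
w_3 = (12.8 − 8.0)/2 = 2.4 m; q_3 = 0.27 × 0.55 × 2.4 = 0.3564 m³/s
w_4 = (16.6 − 11.0)/2 = 2.8 m; q_4 = 0.32 × 0.53 × 2.8 = 0.4749 m³/s
Stations 1, 5 contribute zero (depth or velocity is 0).
Q = Σ qᵢ = 1.887 m³/s

1.89 m³/s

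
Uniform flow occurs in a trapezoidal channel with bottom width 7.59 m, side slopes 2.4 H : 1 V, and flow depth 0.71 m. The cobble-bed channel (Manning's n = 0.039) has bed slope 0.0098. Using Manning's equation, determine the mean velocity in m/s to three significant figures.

A = (b + z·y)·y = (7.59 + 2.4×0.71)×0.71 = 6.599 m²
P = b + 2y√(1+z²) = 7.59 + 2×0.71×√(1+2.4²) = 11.28 m
R = A/P = 6.599/11.28 = 0.5849 m
Q = (1/n)·A·R^(2/3)·S^(1/2) = (1/0.039) × 6.599 × 0.5849^(2/3) × 0.0098^(1/2) = 11.71 m³/s
V = Q/A = 11.71/6.599 = 1.775 m/s

1.78 m/s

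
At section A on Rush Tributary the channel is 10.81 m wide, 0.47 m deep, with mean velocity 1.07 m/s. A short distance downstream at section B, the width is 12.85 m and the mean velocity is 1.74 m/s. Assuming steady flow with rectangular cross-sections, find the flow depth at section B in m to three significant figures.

0.243 m

Q = A₁V₁ = (10.81×0.47) × 1.07 = 5.436 m³/s
d₂ = Q/(b₂ V₂) = 5.436/(12.85×1.74) = 0.2431 m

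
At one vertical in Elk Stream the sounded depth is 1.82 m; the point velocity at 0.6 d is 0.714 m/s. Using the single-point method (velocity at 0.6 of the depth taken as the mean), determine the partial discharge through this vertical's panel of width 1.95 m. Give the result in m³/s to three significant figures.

2.53 m³/s

v̄ = v₀.₆ = 0.714 m/s
q = v̄ × d × w = 0.7140 × 1.82 × 1.95 = 2.534 m³/s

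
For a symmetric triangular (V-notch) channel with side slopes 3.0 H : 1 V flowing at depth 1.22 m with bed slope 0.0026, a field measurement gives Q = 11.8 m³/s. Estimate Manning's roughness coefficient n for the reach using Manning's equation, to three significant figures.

A = z·y² = 3.0×1.22² = 4.465 m²
P = 2y√(1+z²) = 2×1.22×√(1+3.0²) = 7.716 m
R = A/P = 4.465/7.716 = 0.5787 m
n = (1/Q)·A·R^(2/3)·S^(1/2) = (1/11.8) × 4.465 × 0.6944 × 0.05099 = 0.01340

0.0134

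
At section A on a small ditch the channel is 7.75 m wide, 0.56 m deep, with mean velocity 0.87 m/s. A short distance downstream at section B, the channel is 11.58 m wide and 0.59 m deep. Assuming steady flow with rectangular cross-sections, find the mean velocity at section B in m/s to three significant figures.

0.553 m/s

Q = A₁V₁ = (7.75×0.56) × 0.87 = 3.776 m³/s
A₂ = 11.58 × 0.59 = 6.832 m²
V₂ = Q/A₂ = 3.776/6.832 = 0.5526 m/s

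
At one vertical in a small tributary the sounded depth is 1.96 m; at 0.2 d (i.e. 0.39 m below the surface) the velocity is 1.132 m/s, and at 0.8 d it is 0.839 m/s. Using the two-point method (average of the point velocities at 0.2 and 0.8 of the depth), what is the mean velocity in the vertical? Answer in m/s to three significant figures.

v̄ = (1.132 + 0.839) / 2 = 0.9855 m/s

0.986 m/s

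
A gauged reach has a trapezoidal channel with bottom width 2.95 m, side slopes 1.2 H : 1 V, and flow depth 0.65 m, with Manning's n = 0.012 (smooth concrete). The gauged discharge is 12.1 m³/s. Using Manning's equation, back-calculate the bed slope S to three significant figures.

0.00937

A = (b + z·y)·y = (2.95 + 1.2×0.65)×0.65 = 2.425 m²
P = b + 2y√(1+z²) = 2.95 + 2×0.65×√(1+1.2²) = 4.981 m
R = A/P = 2.425/4.981 = 0.4868 m
S = (Q·n / (1·A·R^(2/3)))² = (12.1×0.012 / (1×2.425×0.6188))² = 0.009366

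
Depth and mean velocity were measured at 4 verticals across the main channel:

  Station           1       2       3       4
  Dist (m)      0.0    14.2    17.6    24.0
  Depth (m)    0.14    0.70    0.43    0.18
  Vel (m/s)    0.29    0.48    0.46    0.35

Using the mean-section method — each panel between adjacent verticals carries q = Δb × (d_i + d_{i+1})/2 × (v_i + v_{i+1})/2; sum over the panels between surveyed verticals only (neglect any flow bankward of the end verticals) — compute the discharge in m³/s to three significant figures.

Panel 1-2: Δb = 14.2 m, d̄ = (0.14+0.70)/2 = 0.42, v̄ = (0.29+0.48)/2 = 0.385 → q = 14.2×0.42×0.385 = 2.296 m³/s
Panel 2-3: Δb = 3.4 m, d̄ = (0.70+0.43)/2 = 0.565, v̄ = (0.48+0.46)/2 = 0.47 → q = 3.4×0.565×0.47 = 0.9029 m³/s
Panel 3-4: Δb = 6.4 m, d̄ = (0.43+0.18)/2 = 0.305, v̄ = (0.46+0.35)/2 = 0.405 → q = 6.4×0.305×0.405 = 0.7906 m³/s
Q = Σ q = 3.990 m³/s

3.99 m³/s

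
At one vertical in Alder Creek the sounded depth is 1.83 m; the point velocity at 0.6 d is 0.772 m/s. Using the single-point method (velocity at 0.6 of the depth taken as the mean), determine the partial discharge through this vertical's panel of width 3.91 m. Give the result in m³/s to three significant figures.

v̄ = v₀.₆ = 0.772 m/s
q = v̄ × d × w = 0.7720 × 1.83 × 3.91 = 5.524 m³/s

5.52 m³/s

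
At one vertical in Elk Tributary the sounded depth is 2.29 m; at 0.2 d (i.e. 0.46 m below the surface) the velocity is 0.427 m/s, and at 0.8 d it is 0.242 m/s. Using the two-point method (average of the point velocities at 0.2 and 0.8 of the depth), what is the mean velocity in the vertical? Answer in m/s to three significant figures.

0.335 m/s

v̄ = (0.427 + 0.242) / 2 = 0.3345 m/s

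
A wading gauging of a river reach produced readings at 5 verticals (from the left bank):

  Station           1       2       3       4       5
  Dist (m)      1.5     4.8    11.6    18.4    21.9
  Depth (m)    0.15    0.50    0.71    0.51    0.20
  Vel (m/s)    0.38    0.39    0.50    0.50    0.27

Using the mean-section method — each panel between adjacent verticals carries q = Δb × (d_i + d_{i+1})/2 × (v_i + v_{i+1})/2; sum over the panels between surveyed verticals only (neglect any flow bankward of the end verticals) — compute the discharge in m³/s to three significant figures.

4.80 m³/s

Panel 1-2: Δb = 3.3 m, d̄ = (0.15+0.50)/2 = 0.325, v̄ = (0.38+0.39)/2 = 0.385 → q = 3.3×0.325×0.385 = 0.4129 m³/s
Panel 2-3: Δb = 6.8 m, d̄ = (0.50+0.71)/2 = 0.605, v̄ = (0.39+0.50)/2 = 0.445 → q = 6.8×0.605×0.445 = 1.831 m³/s
Panel 3-4: Δb = 6.8 m, d̄ = (0.71+0.51)/2 = 0.61, v̄ = (0.50+0.50)/2 = 0.5 → q = 6.8×0.61×0.5 = 2.074 m³/s
Panel 4-5: Δb = 3.5 m, d̄ = (0.51+0.20)/2 = 0.355, v̄ = (0.50+0.27)/2 = 0.385 → q = 3.5×0.355×0.385 = 0.4784 m³/s
Q = Σ q = 4.796 m³/s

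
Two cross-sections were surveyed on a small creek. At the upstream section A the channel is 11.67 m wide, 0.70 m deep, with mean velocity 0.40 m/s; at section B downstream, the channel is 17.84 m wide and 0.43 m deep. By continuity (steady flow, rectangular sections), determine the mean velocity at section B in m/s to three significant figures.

0.426 m/s

Q = A₁V₁ = (11.67×0.70) × 0.40 = 3.268 m³/s
A₂ = 17.84 × 0.43 = 7.671 m²
V₂ = Q/A₂ = 3.268/7.671 = 0.4260 m/s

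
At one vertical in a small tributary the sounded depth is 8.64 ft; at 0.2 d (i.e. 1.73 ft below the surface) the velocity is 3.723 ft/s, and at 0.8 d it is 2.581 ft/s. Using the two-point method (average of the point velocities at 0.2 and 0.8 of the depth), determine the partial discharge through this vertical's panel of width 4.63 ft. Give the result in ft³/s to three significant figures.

v̄ = (3.723 + 2.581) / 2 = 3.152 ft/s
q = v̄ × d × w = 3.152 × 8.64 × 4.63 = 126.1 ft³/s

126 ft³/s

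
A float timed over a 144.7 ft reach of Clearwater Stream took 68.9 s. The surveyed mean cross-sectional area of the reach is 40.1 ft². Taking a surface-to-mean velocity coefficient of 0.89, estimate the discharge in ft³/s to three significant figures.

v_surface = L / t̄ = 144.7 / 68.9 = 2.100 ft/s
v_mean = 0.89 × 2.100 = 1.869 ft/s
Q = A × v_mean = 40.1 × 1.869 = 74.95 ft³/s

75.0 ft³/s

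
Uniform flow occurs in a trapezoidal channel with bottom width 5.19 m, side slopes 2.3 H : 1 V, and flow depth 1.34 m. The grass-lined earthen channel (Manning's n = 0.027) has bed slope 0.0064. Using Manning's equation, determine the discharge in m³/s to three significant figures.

31.3 m³/s

A = (b + z·y)·y = (5.19 + 2.3×1.34)×1.34 = 11.08 m²
P = b + 2y√(1+z²) = 5.19 + 2×1.34×√(1+2.3²) = 11.91 m
R = A/P = 11.08/11.91 = 0.9306 m
Q = (1/n)·A·R^(2/3)·S^(1/2) = (1/0.027) × 11.08 × 0.9306^(2/3) × 0.0064^(1/2) = 31.30 m³/s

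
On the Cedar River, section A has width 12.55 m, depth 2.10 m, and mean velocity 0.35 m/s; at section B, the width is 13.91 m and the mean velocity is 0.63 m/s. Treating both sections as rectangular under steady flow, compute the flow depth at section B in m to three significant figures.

1.05 m

Q = A₁V₁ = (12.55×2.10) × 0.35 = 9.224 m³/s
d₂ = Q/(b₂ V₂) = 9.224/(13.91×0.63) = 1.053 m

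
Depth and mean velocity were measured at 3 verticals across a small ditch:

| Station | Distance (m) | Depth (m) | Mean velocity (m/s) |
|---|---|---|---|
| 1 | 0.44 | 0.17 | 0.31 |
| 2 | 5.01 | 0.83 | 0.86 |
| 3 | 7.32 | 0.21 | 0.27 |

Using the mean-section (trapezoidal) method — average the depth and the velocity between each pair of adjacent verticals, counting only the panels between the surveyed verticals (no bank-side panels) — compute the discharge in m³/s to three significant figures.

Panel 1-2: Δb = 4.57 m, d̄ = (0.17+0.83)/2 = 0.5, v̄ = (0.31+0.86)/2 = 0.585 → q = 4.57×0.5×0.585 = 1.337 m³/s
Panel 2-3: Δb = 2.31 m, d̄ = (0.83+0.21)/2 = 0.52, v̄ = (0.86+0.27)/2 = 0.565 → q = 2.31×0.52×0.565 = 0.6787 m³/s
Q = Σ q = 2.015 m³/s

2.02 m³/s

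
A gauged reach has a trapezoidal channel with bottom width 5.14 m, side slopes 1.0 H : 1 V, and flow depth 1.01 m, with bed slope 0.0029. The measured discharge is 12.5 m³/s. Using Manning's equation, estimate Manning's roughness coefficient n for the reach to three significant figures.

0.0226

A = (b + z·y)·y = (5.14 + 1.0×1.01)×1.01 = 6.212 m²
P = b + 2y√(1+z²) = 5.14 + 2×1.01×√(1+1.0²) = 7.997 m
R = A/P = 6.212/7.997 = 0.7768 m
n = (1/Q)·A·R^(2/3)·S^(1/2) = (1/12.5) × 6.212 × 0.8450 × 0.05385 = 0.02261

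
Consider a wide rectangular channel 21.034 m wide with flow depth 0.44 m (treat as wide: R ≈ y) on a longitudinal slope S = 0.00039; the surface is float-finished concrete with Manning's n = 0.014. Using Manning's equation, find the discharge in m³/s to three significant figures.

A = b·y = 21.034 × 0.44 = 9.255 m²
Wide channel: R ≈ y = 0.44 m
Q = (1/n)·A·R^(2/3)·S^(1/2) = (1/0.014) × 9.255 × 0.4400^(2/3) × 0.00039^(1/2) = 7.552 m³/s

7.55 m³/s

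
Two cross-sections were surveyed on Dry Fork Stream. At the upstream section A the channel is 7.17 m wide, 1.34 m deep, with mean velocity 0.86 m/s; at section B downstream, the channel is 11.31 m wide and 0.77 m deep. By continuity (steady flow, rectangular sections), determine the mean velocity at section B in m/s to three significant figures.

Q = A₁V₁ = (7.17×1.34) × 0.86 = 8.263 m³/s
A₂ = 11.31 × 0.77 = 8.709 m²
V₂ = Q/A₂ = 8.263/8.709 = 0.9488 m/s

0.949 m/s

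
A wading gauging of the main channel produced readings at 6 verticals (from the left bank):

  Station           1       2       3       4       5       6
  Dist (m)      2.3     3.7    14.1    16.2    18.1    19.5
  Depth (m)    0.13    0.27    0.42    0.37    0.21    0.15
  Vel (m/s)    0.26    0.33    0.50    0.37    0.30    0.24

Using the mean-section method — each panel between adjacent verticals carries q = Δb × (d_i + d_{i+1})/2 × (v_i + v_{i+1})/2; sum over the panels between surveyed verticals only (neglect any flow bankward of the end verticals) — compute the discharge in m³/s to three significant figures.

2.19 m³/s

Panel 1-2: Δb = 1.4 m, d̄ = (0.13+0.27)/2 = 0.2, v̄ = (0.26+0.33)/2 = 0.295 → q = 1.4×0.2×0.295 = 0.08260 m³/s
Panel 2-3: Δb = 10.4 m, d̄ = (0.27+0.42)/2 = 0.345, v̄ = (0.33+0.50)/2 = 0.415 → q = 10.4×0.345×0.415 = 1.489 m³/s
Panel 3-4: Δb = 2.1 m, d̄ = (0.42+0.37)/2 = 0.395, v̄ = (0.50+0.37)/2 = 0.435 → q = 2.1×0.395×0.435 = 0.3608 m³/s
Panel 4-5: Δb = 1.9 m, d̄ = (0.37+0.21)/2 = 0.29, v̄ = (0.37+0.30)/2 = 0.335 → q = 1.9×0.29×0.335 = 0.1846 m³/s
Panel 5-6: Δb = 1.4 m, d̄ = (0.21+0.15)/2 = 0.18, v̄ = (0.30+0.24)/2 = 0.27 → q = 1.4×0.18×0.27 = 0.06804 m³/s
Q = Σ q = 2.185 m³/s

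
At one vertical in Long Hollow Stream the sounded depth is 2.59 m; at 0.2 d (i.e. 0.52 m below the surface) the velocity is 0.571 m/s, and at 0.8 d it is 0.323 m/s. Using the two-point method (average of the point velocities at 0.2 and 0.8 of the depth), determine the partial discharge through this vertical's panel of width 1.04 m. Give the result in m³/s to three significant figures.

1.20 m³/s

v̄ = (0.571 + 0.323) / 2 = 0.4470 m/s
q = v̄ × d × w = 0.4470 × 2.59 × 1.04 = 1.204 m³/s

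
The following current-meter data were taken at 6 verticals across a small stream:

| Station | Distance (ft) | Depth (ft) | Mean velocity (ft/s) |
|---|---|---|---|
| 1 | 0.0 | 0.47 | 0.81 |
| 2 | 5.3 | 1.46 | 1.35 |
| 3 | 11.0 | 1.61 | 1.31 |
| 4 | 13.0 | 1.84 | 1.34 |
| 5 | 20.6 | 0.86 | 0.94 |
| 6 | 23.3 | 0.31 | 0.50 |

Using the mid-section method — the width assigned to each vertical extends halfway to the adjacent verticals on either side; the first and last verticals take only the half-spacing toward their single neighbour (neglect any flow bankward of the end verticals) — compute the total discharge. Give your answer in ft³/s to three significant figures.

w_1 = (5.3 − 0.0)/2 = 2.65 ft; q_1 = 0.81 × 0.47 × 2.65 = 1.009 ft³/s
w_2 = (11.0 − 0.0)/2 = 5.5 ft; q_2 = 1.35 × 1.46 × 5.5 = 10.84 ft³/s
w_3 = (13.0 − 5.3)/2 = 3.85 ft; q_3 = 1.31 × 1.61 × 3.85 = 8.120 ft³/s
w_4 = (20.6 − 11.0)/2 = 4.8 ft; q_4 = 1.34 × 1.84 × 4.8 = 11.83 ft³/s
w_5 = (23.3 − 13.0)/2 = 5.15 ft; q_5 = 0.94 × 0.86 × 5.15 = 4.163 ft³/s
w_6 = (23.3 − 20.6)/2 = 1.35 ft; q_6 = 0.50 × 0.31 × 1.35 = 0.2093 ft³/s
Q = Σ qᵢ = 36.18 ft³/s

36.2 ft³/s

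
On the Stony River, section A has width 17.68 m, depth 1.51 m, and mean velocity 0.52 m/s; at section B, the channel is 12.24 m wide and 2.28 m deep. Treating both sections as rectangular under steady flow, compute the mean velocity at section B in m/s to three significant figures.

Q = A₁V₁ = (17.68×1.51) × 0.52 = 13.88 m³/s
A₂ = 12.24 × 2.28 = 27.91 m²
V₂ = Q/A₂ = 13.88/27.91 = 0.4974 m/s

0.497 m/s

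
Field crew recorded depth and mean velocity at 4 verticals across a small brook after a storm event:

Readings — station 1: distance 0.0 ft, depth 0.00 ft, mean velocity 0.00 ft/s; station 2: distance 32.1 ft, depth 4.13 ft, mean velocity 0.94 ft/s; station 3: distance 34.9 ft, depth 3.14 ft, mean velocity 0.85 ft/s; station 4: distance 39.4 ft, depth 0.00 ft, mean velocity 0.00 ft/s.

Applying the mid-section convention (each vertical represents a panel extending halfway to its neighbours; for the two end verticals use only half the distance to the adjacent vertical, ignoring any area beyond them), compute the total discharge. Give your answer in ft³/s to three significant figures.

w_2 = (34.9 − 0.0)/2 = 17.45 ft; q_2 = 0.94 × 4.13 × 17.45 = 67.74 ft³/s
w_3 = (39.4 − 32.1)/2 = 3.65 ft; q_3 = 0.85 × 3.14 × 3.65 = 9.742 ft³/s
Stations 1, 4 contribute zero (depth or velocity is 0).
Q = Σ qᵢ = 77.49 ft³/s

77.5 ft³/s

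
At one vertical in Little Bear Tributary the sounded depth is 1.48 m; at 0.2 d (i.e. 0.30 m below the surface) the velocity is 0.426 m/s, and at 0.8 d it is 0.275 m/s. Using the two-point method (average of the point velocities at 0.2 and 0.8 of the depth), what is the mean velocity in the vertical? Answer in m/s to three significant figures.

v̄ = (0.426 + 0.275) / 2 = 0.3505 m/s

0.351 m/s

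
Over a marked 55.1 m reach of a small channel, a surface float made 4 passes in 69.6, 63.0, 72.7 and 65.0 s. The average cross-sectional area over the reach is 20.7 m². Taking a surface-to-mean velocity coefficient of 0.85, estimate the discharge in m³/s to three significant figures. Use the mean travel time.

t̄ = (69.6 + 63.0 + 72.7 + 65.0) / 4 = 67.575 s
v_surface = L / t̄ = 55.1 / 67.575 = 0.8154 m/s
v_mean = 0.85 × 0.8154 = 0.6931 m/s
Q = A × v_mean = 20.7 × 0.6931 = 14.35 m³/s

14.3 m³/s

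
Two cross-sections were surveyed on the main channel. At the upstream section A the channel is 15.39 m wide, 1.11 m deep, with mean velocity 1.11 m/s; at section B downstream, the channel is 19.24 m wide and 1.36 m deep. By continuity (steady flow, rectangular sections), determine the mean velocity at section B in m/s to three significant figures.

0.725 m/s

Q = A₁V₁ = (15.39×1.11) × 1.11 = 18.96 m³/s
A₂ = 19.24 × 1.36 = 26.17 m²
V₂ = Q/A₂ = 18.96/26.17 = 0.7247 m/s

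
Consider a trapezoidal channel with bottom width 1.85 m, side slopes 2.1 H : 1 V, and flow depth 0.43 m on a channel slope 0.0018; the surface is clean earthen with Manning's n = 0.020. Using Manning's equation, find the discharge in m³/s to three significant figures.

1.14 m³/s

A = (b + z·y)·y = (1.85 + 2.1×0.43)×0.43 = 1.184 m²
P = b + 2y√(1+z²) = 1.85 + 2×0.43×√(1+2.1²) = 3.850 m
R = A/P = 1.184/3.850 = 0.3075 m
Q = (1/n)·A·R^(2/3)·S^(1/2) = (1/0.020) × 1.184 × 0.3075^(2/3) × 0.0018^(1/2) = 1.144 m³/s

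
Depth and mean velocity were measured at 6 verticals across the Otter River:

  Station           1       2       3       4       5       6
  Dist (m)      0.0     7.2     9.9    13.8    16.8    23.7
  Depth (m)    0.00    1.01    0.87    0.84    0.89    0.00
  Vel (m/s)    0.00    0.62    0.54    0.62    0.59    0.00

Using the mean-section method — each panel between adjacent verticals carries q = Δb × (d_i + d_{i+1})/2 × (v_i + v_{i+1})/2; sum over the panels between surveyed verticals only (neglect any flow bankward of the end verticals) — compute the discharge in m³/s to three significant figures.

Panel 1-2: Δb = 7.2 m, d̄ = (0.00+1.01)/2 = 0.505, v̄ = (0.00+0.62)/2 = 0.31 → q = 7.2×0.505×0.31 = 1.127 m³/s
Panel 2-3: Δb = 2.7 m, d̄ = (1.01+0.87)/2 = 0.94, v̄ = (0.62+0.54)/2 = 0.58 → q = 2.7×0.94×0.58 = 1.472 m³/s
Panel 3-4: Δb = 3.9 m, d̄ = (0.87+0.84)/2 = 0.855, v̄ = (0.54+0.62)/2 = 0.58 → q = 3.9×0.855×0.58 = 1.934 m³/s
Panel 4-5: Δb = 3 m, d̄ = (0.84+0.89)/2 = 0.865, v̄ = (0.62+0.59)/2 = 0.605 → q = 3×0.865×0.605 = 1.570 m³/s
Panel 5-6: Δb = 6.9 m, d̄ = (0.89+0.00)/2 = 0.445, v̄ = (0.59+0.00)/2 = 0.295 → q = 6.9×0.445×0.295 = 0.9058 m³/s
Q = Σ q = 7.009 m³/s

7.01 m³/s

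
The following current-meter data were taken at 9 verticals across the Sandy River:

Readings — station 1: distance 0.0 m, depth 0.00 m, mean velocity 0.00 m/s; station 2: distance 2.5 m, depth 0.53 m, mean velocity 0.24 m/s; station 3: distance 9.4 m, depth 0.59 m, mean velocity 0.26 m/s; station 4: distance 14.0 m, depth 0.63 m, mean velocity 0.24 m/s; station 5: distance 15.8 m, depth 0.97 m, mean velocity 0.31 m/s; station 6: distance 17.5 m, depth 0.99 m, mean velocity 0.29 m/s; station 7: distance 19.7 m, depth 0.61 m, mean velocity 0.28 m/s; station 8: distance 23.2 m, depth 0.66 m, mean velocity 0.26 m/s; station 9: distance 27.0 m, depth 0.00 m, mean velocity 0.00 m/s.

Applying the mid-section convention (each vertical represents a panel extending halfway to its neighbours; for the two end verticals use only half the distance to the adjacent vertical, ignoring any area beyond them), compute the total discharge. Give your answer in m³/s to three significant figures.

w_2 = (9.4 − 0.0)/2 = 4.7 m; q_2 = 0.24 × 0.53 × 4.7 = 0.5978 m³/s
w_3 = (14.0 − 2.5)/2 = 5.75 m; q_3 = 0.26 × 0.59 × 5.75 = 0.8821 m³/s
w_4 = (15.8 − 9.4)/2 = 3.2 m; q_4 = 0.24 × 0.63 × 3.2 = 0.4838 m³/s
w_5 = (17.5 − 14.0)/2 = 1.75 m; q_5 = 0.31 × 0.97 × 1.75 = 0.5262 m³/s
w_6 = (19.7 − 15.8)/2 = 1.95 m; q_6 = 0.29 × 0.99 × 1.95 = 0.5598 m³/s
w_7 = (23.2 − 17.5)/2 = 2.85 m; q_7 = 0.28 × 0.61 × 2.85 = 0.4868 m³/s
w_8 = (27.0 − 19.7)/2 = 3.65 m; q_8 = 0.26 × 0.66 × 3.65 = 0.6263 m³/s
Stations 1, 9 contribute zero (depth or velocity is 0).
Q = Σ qᵢ = 4.163 m³/s

4.16 m³/s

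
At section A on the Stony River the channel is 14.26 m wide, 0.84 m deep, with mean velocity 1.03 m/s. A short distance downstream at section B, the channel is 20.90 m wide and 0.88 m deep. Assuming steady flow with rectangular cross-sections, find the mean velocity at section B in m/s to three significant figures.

Q = A₁V₁ = (14.26×0.84) × 1.03 = 12.34 m³/s
A₂ = 20.90 × 0.88 = 18.39 m²
V₂ = Q/A₂ = 12.34/18.39 = 0.6708 m/s

0.671 m/s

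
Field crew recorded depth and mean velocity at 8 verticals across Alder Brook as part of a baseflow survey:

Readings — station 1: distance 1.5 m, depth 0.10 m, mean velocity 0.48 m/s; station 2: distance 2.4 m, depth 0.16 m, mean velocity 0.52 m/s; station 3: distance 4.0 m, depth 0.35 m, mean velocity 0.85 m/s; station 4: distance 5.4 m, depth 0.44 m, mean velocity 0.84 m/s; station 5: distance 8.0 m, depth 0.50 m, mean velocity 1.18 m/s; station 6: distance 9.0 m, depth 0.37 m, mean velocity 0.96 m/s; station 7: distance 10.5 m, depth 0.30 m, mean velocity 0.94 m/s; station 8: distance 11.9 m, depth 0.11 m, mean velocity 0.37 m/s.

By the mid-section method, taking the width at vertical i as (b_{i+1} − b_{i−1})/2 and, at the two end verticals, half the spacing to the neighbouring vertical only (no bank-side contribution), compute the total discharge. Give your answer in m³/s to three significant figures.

3.25 m³/s

w_1 = (2.4 − 1.5)/2 = 0.45 m; q_1 = 0.48 × 0.10 × 0.45 = 0.02160 m³/s
w_2 = (4.0 − 1.5)/2 = 1.25 m; q_2 = 0.52 × 0.16 × 1.25 = 0.1040 m³/s
w_3 = (5.4 − 2.4)/2 = 1.5 m; q_3 = 0.85 × 0.35 × 1.5 = 0.4463 m³/s
w_4 = (8.0 − 4.0)/2 = 2 m; q_4 = 0.84 × 0.44 × 2 = 0.7392 m³/s
w_5 = (9.0 − 5.4)/2 = 1.8 m; q_5 = 1.18 × 0.50 × 1.8 = 1.062 m³/s
w_6 = (10.5 − 8.0)/2 = 1.25 m; q_6 = 0.96 × 0.37 × 1.25 = 0.4440 m³/s
w_7 = (11.9 − 9.0)/2 = 1.45 m; q_7 = 0.94 × 0.30 × 1.45 = 0.4089 m³/s
w_8 = (11.9 − 10.5)/2 = 0.7 m; q_8 = 0.37 × 0.11 × 0.7 = 0.02849 m³/s
Q = Σ qᵢ = 3.254 m³/s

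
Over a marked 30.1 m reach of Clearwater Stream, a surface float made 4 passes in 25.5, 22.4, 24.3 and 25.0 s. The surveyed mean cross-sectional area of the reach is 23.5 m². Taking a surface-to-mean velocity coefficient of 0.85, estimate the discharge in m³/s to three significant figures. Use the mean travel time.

24.7 m³/s

t̄ = (25.5 + 22.4 + 24.3 + 25.0) / 4 = 24.3 s
v_surface = L / t̄ = 30.1 / 24.3 = 1.239 m/s
v_mean = 0.85 × 1.239 = 1.053 m/s
Q = A × v_mean = 23.5 × 1.053 = 24.74 m³/s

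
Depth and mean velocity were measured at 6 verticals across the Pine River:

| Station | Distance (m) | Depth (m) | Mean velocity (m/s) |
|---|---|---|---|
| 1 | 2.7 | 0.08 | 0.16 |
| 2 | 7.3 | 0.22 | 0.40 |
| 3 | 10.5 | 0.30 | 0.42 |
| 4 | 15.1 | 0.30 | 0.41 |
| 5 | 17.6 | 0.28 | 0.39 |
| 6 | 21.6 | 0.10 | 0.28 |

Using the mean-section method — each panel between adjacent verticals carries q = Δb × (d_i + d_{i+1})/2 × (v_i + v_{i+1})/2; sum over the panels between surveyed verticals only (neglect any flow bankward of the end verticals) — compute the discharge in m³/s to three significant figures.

1.65 m³/s

Panel 1-2: Δb = 4.6 m, d̄ = (0.08+0.22)/2 = 0.15, v̄ = (0.16+0.40)/2 = 0.28 → q = 4.6×0.15×0.28 = 0.1932 m³/s
Panel 2-3: Δb = 3.2 m, d̄ = (0.22+0.30)/2 = 0.26, v̄ = (0.40+0.42)/2 = 0.41 → q = 3.2×0.26×0.41 = 0.3411 m³/s
Panel 3-4: Δb = 4.6 m, d̄ = (0.30+0.30)/2 = 0.3, v̄ = (0.42+0.41)/2 = 0.415 → q = 4.6×0.3×0.415 = 0.5727 m³/s
Panel 4-5: Δb = 2.5 m, d̄ = (0.30+0.28)/2 = 0.29, v̄ = (0.41+0.39)/2 = 0.4 → q = 2.5×0.29×0.4 = 0.2900 m³/s
Panel 5-6: Δb = 4 m, d̄ = (0.28+0.10)/2 = 0.19, v̄ = (0.39+0.28)/2 = 0.335 → q = 4×0.19×0.335 = 0.2546 m³/s
Q = Σ q = 1.652 m³/s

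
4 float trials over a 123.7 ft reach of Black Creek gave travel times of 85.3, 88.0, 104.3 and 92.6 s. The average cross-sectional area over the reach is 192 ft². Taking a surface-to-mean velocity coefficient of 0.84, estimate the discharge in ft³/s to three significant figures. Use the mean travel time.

t̄ = (85.3 + 88.0 + 104.3 + 92.6) / 4 = 92.55 s
v_surface = L / t̄ = 123.7 / 92.55 = 1.337 ft/s
v_mean = 0.84 × 1.337 = 1.123 ft/s
Q = A × v_mean = 192 × 1.123 = 215.6 ft³/s

216 ft³/s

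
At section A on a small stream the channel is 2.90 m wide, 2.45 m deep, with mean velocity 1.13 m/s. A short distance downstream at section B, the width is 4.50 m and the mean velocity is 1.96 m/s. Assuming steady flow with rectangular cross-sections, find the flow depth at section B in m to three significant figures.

0.910 m

Q = A₁V₁ = (2.90×2.45) × 1.13 = 8.029 m³/s
d₂ = Q/(b₂ V₂) = 8.029/(4.50×1.96) = 0.9103 m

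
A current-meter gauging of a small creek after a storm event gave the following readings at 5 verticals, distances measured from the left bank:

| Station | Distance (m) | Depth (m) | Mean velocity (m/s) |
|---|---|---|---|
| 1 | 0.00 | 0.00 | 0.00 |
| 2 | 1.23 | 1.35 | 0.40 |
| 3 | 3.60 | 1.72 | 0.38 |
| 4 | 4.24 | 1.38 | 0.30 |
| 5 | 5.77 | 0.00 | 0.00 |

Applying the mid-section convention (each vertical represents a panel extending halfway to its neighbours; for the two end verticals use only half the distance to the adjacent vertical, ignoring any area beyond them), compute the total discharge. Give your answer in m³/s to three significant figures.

w_2 = (3.60 − 0.00)/2 = 1.8 m; q_2 = 0.40 × 1.35 × 1.8 = 0.9720 m³/s
w_3 = (4.24 − 1.23)/2 = 1.505 m; q_3 = 0.38 × 1.72 × 1.505 = 0.9837 m³/s
w_4 = (5.77 − 3.60)/2 = 1.085 m; q_4 = 0.30 × 1.38 × 1.085 = 0.4492 m³/s
Stations 1, 5 contribute zero (depth or velocity is 0).
Q = Σ qᵢ = 2.405 m³/s

2.40 m³/s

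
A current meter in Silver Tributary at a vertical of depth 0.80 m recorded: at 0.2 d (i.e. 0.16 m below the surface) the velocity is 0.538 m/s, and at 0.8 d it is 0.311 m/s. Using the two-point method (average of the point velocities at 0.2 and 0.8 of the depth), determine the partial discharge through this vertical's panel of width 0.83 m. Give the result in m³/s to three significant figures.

v̄ = (0.538 + 0.311) / 2 = 0.4245 m/s
q = v̄ × d × w = 0.4245 × 0.80 × 0.83 = 0.2819 m³/s

0.282 m³/s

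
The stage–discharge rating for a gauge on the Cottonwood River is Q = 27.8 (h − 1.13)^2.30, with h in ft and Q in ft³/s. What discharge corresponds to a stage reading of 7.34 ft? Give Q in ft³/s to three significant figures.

1850 ft³/s

Q = 27.8 × (7.34 − 1.13)^2.30 = 27.8 × 6.21^2.30 = 1854 ft³/s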